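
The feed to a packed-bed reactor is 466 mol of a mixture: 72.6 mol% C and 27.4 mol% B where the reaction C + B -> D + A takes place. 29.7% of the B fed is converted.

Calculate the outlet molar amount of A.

B reacted = 0.297 × 127.7 = 37.92 mol; ν_B = −1, so ξ = 37.92/1 = 37.92 mol.
Outlet amounts (n = n₀ + ν ξ):
  C: 338.3 − 1(37.92) = 300.4
  B: 127.7 − 1(37.92) = 89.76
  D: 0 + 1(37.92) = 37.92
  A: 0 + 1(37.92) = 37.92

37.9 mol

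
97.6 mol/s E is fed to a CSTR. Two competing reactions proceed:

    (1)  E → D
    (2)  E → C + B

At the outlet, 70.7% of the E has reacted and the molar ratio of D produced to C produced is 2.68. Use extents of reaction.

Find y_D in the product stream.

0.432

Conversion of E: E consumed = 0.707 × 97.6 = 69 mol/s = 1ξ₁ + 1ξ₂.
Selectivity: 1ξ₁ / (1ξ₂) = 2.68 → ξ₁ = 2.68 ξ₂.
Substitute: (1·2.68 + 1) ξ₂ = 69 → ξ₂ = 18.75 mol/s, ξ₁ = 50.25 mol/s.
Outlet amounts (n = n₀ + Σ ν·ξ):
  E: 97.6 − 1(50.25) − 1(18.75) = 28.6
  D: 0 + 1(50.25) = 50.25
  C: 0 + 1(18.75) = 18.75
  B: 0 + 1(18.75) = 18.75
Total out = 116.4 mol/s; y_D = 50.25 / 116.4 = 0.4319.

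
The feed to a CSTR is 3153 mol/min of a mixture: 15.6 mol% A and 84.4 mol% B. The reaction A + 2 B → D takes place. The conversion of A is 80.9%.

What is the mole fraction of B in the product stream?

0.791

A reacted = 0.809 × 491.9 = 397.9 mol/min; ν_A = −1, so ξ = 397.9/1 = 397.9 mol/min.
Outlet amounts (n = n₀ + ν ξ):
  A: 491.9 − 1(397.9) = 93.95
  B: 2661 − 2(397.9) = 1865
  D: 0 + 1(397.9) = 397.9
Total out = 2357 mol/min; y_B = 1865 / 2357 = 0.7913.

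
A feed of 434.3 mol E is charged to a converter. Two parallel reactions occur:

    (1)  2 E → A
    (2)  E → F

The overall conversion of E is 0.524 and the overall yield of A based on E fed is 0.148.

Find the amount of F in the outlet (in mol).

99 mol

Yield of A: 1ξ₁ / 434.3 = 0.148 → ξ₁ = 64.28 mol.
Conversion of E: 2ξ₁ + 1ξ₂ = 0.524 × 434.3 = 227.6 → ξ₂ = 99.02 mol.
Outlet amounts (n = n₀ + Σ ν·ξ):
  E: 434.3 − 2(64.28) − 1(99.02) = 206.7
  A: 0 + 1(64.28) = 64.28
  F: 0 + 1(99.02) = 99.02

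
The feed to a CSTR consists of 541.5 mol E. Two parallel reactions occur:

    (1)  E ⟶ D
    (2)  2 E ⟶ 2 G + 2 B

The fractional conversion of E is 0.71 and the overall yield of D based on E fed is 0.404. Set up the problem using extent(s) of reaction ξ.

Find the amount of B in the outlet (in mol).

Yield of D: 1ξ₁ / 541.5 = 0.404 → ξ₁ = 218.8 mol.
Conversion of E: 1ξ₁ + 2ξ₂ = 0.71 × 541.5 = 384.5 → ξ₂ = 82.85 mol.
Outlet amounts (n = n₀ + Σ ν·ξ):
  E: 541.5 − 1(218.8) − 2(82.85) = 157
  D: 0 + 1(218.8) = 218.8
  G: 0 + 2(82.85) = 165.7
  B: 0 + 2(82.85) = 165.7

166 mol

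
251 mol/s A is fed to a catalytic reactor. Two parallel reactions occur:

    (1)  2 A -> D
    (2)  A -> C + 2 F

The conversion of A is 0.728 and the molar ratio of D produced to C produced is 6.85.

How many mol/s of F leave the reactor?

Conversion of A: A consumed = 0.728 × 251 = 182.7 mol/s = 2ξ₁ + 1ξ₂.
Selectivity: 1ξ₁ / (1ξ₂) = 6.85 → ξ₁ = 6.85 ξ₂.
Substitute: (2·6.85 + 1) ξ₂ = 182.7 → ξ₂ = 12.43 mol/s, ξ₁ = 85.15 mol/s.
Outlet amounts (n = n₀ + Σ ν·ξ):
  A: 251 − 2(85.15) − 1(12.43) = 68.27
  D: 0 + 1(85.15) = 85.15
  C: 0 + 1(12.43) = 12.43
  F: 0 + 2(12.43) = 24.86

24.9 mol/s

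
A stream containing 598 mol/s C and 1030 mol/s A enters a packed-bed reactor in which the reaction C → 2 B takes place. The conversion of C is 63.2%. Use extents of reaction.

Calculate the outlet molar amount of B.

756 mol/s

C reacted = 0.632 × 598 = 377.9 mol/s; ν_C = −1, so ξ = 377.9/1 = 377.9 mol/s.
Outlet amounts (n = n₀ + ν ξ):
  C: 598 − 1(377.9) = 220.1
  B: 0 + 2(377.9) = 755.9
  A: 1030 (inert)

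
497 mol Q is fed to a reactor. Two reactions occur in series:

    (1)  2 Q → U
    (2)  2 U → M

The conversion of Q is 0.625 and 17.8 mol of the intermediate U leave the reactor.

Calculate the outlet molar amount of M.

Conversion of Q: Q consumed = 2ξ₁ = 0.625 × 497 → ξ₁ = 155.3 mol.
U balance: n_U = 0 + 1ξ₁ − 2ξ₂ = 17.8 → ξ₂ = (1·155.3 − 17.8)/2 = 68.76 mol.
Outlet amounts (n = n₀ + Σ ν·ξ):
  Q: 497 − 2(155.3) = 186.4
  U: 0 + 1(155.3) − 2(68.76) = 17.8
  M: 0 + 1(68.76) = 68.76

68.8 mol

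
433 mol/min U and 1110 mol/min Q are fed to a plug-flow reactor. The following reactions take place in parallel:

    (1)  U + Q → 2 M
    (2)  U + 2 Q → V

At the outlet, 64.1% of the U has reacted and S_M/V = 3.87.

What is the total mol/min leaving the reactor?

Conversion of U: U consumed = 0.641 × 433 = 277.6 mol/min = 1ξ₁ + 1ξ₂.
Selectivity: 2ξ₁ / (1ξ₂) = 3.87 → ξ₁ = 1.935 ξ₂.
Substitute: (1·1.935 + 1) ξ₂ = 277.6 → ξ₂ = 94.57 mol/min, ξ₁ = 183 mol/min.
Outlet amounts (n = n₀ + Σ ν·ξ):
  U: 433 − 1(183) − 1(94.57) = 155.4
  Q: 1110 − 1(183) − 2(94.57) = 737.9
  M: 0 + 2(183) = 366
  V: 0 + 1(94.57) = 94.57
Total out = 155.4 + 737.9 + 366 + 94.57 = 1354 mol/min.

1350 mol/min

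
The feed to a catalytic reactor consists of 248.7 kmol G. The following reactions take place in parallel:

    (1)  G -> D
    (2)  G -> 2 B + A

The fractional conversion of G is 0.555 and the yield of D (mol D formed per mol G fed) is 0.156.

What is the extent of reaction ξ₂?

ξ₂ = 99.2 kmol

Yield of D: 1ξ₁ / 248.7 = 0.156 → ξ₁ = 38.8 kmol.
Conversion of G: 1ξ₁ + 1ξ₂ = 0.555 × 248.7 = 138 → ξ₂ = 99.23 kmol.
Outlet amounts (n = n₀ + Σ ν·ξ):
  G: 248.7 − 1(38.8) − 1(99.23) = 110.7
  D: 0 + 1(38.8) = 38.8
  B: 0 + 2(99.23) = 198.5
  A: 0 + 1(99.23) = 99.23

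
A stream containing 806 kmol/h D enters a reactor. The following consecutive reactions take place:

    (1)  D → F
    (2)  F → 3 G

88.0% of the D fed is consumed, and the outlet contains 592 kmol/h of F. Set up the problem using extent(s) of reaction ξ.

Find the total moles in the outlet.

Conversion of D: D consumed = 1ξ₁ = 0.88 × 806 → ξ₁ = 709.3 kmol/h.
F balance: n_F = 0 + 1ξ₁ − 1ξ₂ = 592 → ξ₂ = (1·709.3 − 592)/1 = 117.3 kmol/h.
Outlet amounts (n = n₀ + Σ ν·ξ):
  D: 806 − 1(709.3) = 96.72
  F: 0 + 1(709.3) − 1(117.3) = 592
  G: 0 + 3(117.3) = 351.8
Total out = 96.72 + 592 + 351.8 = 1041 kmol/h.

1040 kmol/h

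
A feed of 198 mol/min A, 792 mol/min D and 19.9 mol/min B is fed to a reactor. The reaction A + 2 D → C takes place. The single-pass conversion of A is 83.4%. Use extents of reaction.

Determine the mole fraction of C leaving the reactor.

0.243

A reacted = 0.834 × 198 = 165.1 mol/min; ν_A = −1, so ξ = 165.1/1 = 165.1 mol/min.
Outlet amounts (n = n₀ + ν ξ):
  A: 198 − 1(165.1) = 32.87
  D: 792 − 2(165.1) = 461.7
  C: 0 + 1(165.1) = 165.1
  B: 19.9 (inert)
Total out = 679.6 mol/min; y_C = 165.1 / 679.6 = 0.243.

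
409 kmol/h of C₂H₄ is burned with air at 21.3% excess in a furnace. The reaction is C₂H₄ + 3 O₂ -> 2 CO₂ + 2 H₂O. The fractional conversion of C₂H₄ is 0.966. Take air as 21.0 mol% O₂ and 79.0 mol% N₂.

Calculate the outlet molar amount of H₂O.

790 kmol/h

Stoichiometric O₂ = 3 × 409 = 1227 kmol/h; O₂ fed = 1227 × 1.213 = 1488 kmol/h.
N₂ fed = 1488 × 79/21 = 5599 kmol/h.
Fuel reacted = 0.966 × 409 → ξ = 395.1 kmol/h.
Outlet (n = n₀ + ν ξ):
  C₂H₄: 409 − 1(395.1) = 13.91
  O₂: 1488 − 3(395.1) = 303.1
  N₂: 5599 (inert)
  CO₂: 0 + 2(395.1) = 790.2
  H₂O: 0 + 2(395.1) = 790.2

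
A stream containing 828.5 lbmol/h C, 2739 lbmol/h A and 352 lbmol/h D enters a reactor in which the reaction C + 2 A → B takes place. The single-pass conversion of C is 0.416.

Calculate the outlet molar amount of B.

345 lbmol/h

C reacted = 0.416 × 828.5 = 344.7 lbmol/h; ν_C = −1, so ξ = 344.7/1 = 344.7 lbmol/h.
Outlet amounts (n = n₀ + ν ξ):
  C: 828.5 − 1(344.7) = 483.8
  A: 2739 − 2(344.7) = 2050
  B: 0 + 1(344.7) = 344.7
  D: 352 (inert)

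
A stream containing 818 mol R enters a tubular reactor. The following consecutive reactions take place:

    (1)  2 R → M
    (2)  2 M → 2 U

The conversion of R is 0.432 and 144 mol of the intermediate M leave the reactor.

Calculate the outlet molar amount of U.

Conversion of R: R consumed = 2ξ₁ = 0.432 × 818 → ξ₁ = 176.7 mol.
M balance: n_M = 0 + 1ξ₁ − 2ξ₂ = 144 → ξ₂ = (1·176.7 − 144)/2 = 16.34 mol.
Outlet amounts (n = n₀ + Σ ν·ξ):
  R: 818 − 2(176.7) = 464.6
  M: 0 + 1(176.7) − 2(16.34) = 144
  U: 0 + 2(16.34) = 32.69

32.7 mol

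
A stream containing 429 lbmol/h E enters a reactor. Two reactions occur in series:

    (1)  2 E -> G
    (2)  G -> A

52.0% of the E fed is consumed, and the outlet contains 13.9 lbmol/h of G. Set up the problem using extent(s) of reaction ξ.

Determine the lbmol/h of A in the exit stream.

97.6 lbmol/h

Conversion of E: E consumed = 2ξ₁ = 0.52 × 429 → ξ₁ = 111.5 lbmol/h.
G balance: n_G = 0 + 1ξ₁ − 1ξ₂ = 13.9 → ξ₂ = (1·111.5 − 13.9)/1 = 97.64 lbmol/h.
Outlet amounts (n = n₀ + Σ ν·ξ):
  E: 429 − 2(111.5) = 205.9
  G: 0 + 1(111.5) − 1(97.64) = 13.9
  A: 0 + 1(97.64) = 97.64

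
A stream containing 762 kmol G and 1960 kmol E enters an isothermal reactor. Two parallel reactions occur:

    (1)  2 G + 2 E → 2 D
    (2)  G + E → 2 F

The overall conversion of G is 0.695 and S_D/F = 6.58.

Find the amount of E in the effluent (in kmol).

Conversion of G: G consumed = 0.695 × 762 = 529.6 kmol = 2ξ₁ + 1ξ₂.
Selectivity: 2ξ₁ / (2ξ₂) = 6.58 → ξ₁ = 6.58 ξ₂.
Substitute: (2·6.58 + 1) ξ₂ = 529.6 → ξ₂ = 37.4 kmol, ξ₁ = 246.1 kmol.
Outlet amounts (n = n₀ + Σ ν·ξ):
  G: 762 − 2(246.1) − 1(37.4) = 232.4
  E: 1960 − 2(246.1) − 1(37.4) = 1430
  D: 0 + 2(246.1) = 492.2
  F: 0 + 2(37.4) = 74.8

1430 kmol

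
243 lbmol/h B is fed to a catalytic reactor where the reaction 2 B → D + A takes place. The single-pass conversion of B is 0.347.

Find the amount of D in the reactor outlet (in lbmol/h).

B reacted = 0.347 × 243 = 84.32 lbmol/h; ν_B = −2, so ξ = 84.32/2 = 42.16 lbmol/h.
Outlet amounts (n = n₀ + ν ξ):
  B: 243 − 2(42.16) = 158.7
  D: 0 + 1(42.16) = 42.16
  A: 0 + 1(42.16) = 42.16

42.2 lbmol/h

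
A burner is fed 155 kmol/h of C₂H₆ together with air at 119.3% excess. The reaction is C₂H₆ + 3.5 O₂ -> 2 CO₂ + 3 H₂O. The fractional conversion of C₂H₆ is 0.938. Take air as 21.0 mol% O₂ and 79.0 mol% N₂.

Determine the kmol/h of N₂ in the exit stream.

4480 kmol/h

Stoichiometric O₂ = 3.5 × 155 = 542.5 kmol/h; O₂ fed = 542.5 × 2.193 = 1190 kmol/h.
N₂ fed = 1190 × 79/21 = 4476 kmol/h.
Fuel reacted = 0.938 × 155 → ξ = 145.4 kmol/h.
Outlet (n = n₀ + ν ξ):
  C₂H₆: 155 − 1(145.4) = 9.61
  O₂: 1190 − 3.5(145.4) = 680.8
  N₂: 4476 (inert)
  CO₂: 0 + 2(145.4) = 290.8
  H₂O: 0 + 3(145.4) = 436.2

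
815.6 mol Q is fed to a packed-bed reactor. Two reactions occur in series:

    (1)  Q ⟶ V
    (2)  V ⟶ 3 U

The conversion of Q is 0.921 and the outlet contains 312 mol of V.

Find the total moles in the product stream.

Conversion of Q: Q consumed = 1ξ₁ = 0.921 × 815.6 → ξ₁ = 751.2 mol.
V balance: n_V = 0 + 1ξ₁ − 1ξ₂ = 312 → ξ₂ = (1·751.2 − 312)/1 = 439.2 mol.
Outlet amounts (n = n₀ + Σ ν·ξ):
  Q: 815.6 − 1(751.2) = 64.43
  V: 0 + 1(751.2) − 1(439.2) = 312
  U: 0 + 3(439.2) = 1318
Total out = 64.43 + 312 + 1318 = 1694 mol.

1690 mol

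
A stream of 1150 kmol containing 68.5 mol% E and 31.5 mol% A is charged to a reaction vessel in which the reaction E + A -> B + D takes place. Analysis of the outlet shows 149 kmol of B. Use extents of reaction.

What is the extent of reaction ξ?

For B: n = n₀ + 1ξ → 149 = 0 + 1ξ, giving ξ = 149 kmol.
Outlet amounts (n = n₀ + ν ξ):
  E: 787.8 − 1(149) = 638.8
  A: 362.2 − 1(149) = 213.2
  B: 0 + 1(149) = 149
  D: 0 + 1(149) = 149

ξ = 149 kmol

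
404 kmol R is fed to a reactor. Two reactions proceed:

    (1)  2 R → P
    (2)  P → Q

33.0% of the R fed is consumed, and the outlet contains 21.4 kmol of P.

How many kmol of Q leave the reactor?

45.3 kmol

Conversion of R: R consumed = 2ξ₁ = 0.33 × 404 → ξ₁ = 66.66 kmol.
P balance: n_P = 0 + 1ξ₁ − 1ξ₂ = 21.4 → ξ₂ = (1·66.66 − 21.4)/1 = 45.26 kmol.
Outlet amounts (n = n₀ + Σ ν·ξ):
  R: 404 − 2(66.66) = 270.7
  P: 0 + 1(66.66) − 1(45.26) = 21.4
  Q: 0 + 1(45.26) = 45.26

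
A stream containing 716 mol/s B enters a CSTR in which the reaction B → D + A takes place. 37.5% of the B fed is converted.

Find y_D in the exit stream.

0.273

B reacted = 0.375 × 716 = 268.5 mol/s; ν_B = −1, so ξ = 268.5/1 = 268.5 mol/s.
Outlet amounts (n = n₀ + ν ξ):
  B: 716 − 1(268.5) = 447.5
  D: 0 + 1(268.5) = 268.5
  A: 0 + 1(268.5) = 268.5
Total out = 984.5 mol/s; y_D = 268.5 / 984.5 = 0.2727.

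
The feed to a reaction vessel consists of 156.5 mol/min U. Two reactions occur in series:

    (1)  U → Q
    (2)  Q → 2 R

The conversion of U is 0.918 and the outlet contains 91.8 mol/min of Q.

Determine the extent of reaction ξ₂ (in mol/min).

Conversion of U: U consumed = 1ξ₁ = 0.918 × 156.5 → ξ₁ = 143.7 mol/min.
Q balance: n_Q = 0 + 1ξ₁ − 1ξ₂ = 91.8 → ξ₂ = (1·143.7 − 91.8)/1 = 51.87 mol/min.
Outlet amounts (n = n₀ + Σ ν·ξ):
  U: 156.5 − 1(143.7) = 12.83
  Q: 0 + 1(143.7) − 1(51.87) = 91.8
  R: 0 + 2(51.87) = 103.7

ξ₂ = 51.9 mol/min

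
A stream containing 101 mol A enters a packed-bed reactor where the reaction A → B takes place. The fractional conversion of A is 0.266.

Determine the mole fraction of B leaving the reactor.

0.266

A reacted = 0.266 × 101 = 26.87 mol; ν_A = −1, so ξ = 26.87/1 = 26.87 mol.
Outlet amounts (n = n₀ + ν ξ):
  A: 101 − 1(26.87) = 74.13
  B: 0 + 1(26.87) = 26.87
Total out = 101 mol; y_B = 26.87 / 101 = 0.266.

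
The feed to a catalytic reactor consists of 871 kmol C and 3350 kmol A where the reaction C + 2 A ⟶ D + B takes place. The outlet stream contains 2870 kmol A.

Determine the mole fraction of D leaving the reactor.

0.0603

For A: n = n₀ − 2ξ → 2870 = 3350 − 2ξ, giving ξ = 240 kmol.
Outlet amounts (n = n₀ + ν ξ):
  C: 871 − 1(240) = 631
  A: 3350 − 2(240) = 2870
  D: 0 + 1(240) = 240
  B: 0 + 1(240) = 240
Total out = 3981 kmol; y_D = 240 / 3981 = 0.06029.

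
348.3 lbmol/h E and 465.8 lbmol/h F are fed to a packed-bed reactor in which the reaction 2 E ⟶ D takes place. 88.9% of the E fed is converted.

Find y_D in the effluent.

E reacted = 0.889 × 348.3 = 309.6 lbmol/h; ν_E = −2, so ξ = 309.6/2 = 154.8 lbmol/h.
Outlet amounts (n = n₀ + ν ξ):
  E: 348.3 − 2(154.8) = 38.66
  D: 0 + 1(154.8) = 154.8
  F: 465.8 (inert)
Total out = 659.3 lbmol/h; y_D = 154.8 / 659.3 = 0.2348.

0.235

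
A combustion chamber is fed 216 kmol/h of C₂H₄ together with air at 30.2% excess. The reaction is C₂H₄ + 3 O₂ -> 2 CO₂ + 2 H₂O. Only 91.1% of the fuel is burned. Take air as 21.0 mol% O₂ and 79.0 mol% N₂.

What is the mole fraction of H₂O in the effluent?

0.093

Stoichiometric O₂ = 3 × 216 = 648 kmol/h; O₂ fed = 648 × 1.302 = 843.7 kmol/h.
N₂ fed = 843.7 × 79/21 = 3174 kmol/h.
Fuel reacted = 0.911 × 216 → ξ = 196.8 kmol/h.
Outlet (n = n₀ + ν ξ):
  C₂H₄: 216 − 1(196.8) = 19.22
  O₂: 843.7 − 3(196.8) = 253.4
  N₂: 3174 (inert)
  CO₂: 0 + 2(196.8) = 393.6
  H₂O: 0 + 2(196.8) = 393.6
Total out = 4234 kmol/h; y_H₂O = 393.6 / 4234 = 0.09296.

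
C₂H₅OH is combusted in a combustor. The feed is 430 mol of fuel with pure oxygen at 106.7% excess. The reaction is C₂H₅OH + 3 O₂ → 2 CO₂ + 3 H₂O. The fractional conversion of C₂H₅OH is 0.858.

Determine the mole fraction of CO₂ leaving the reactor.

Stoichiometric O₂ = 3 × 430 = 1290 mol; O₂ fed = 1290 × 2.067 = 2666 mol.
Fuel reacted = 0.858 × 430 → ξ = 368.9 mol.
Outlet (n = n₀ + ν ξ):
  C₂H₅OH: 430 − 1(368.9) = 61.06
  O₂: 2666 − 3(368.9) = 1560
  CO₂: 0 + 2(368.9) = 737.9
  H₂O: 0 + 3(368.9) = 1107
Total out = 3465 mol; y_CO₂ = 737.9 / 3465 = 0.2129.

0.213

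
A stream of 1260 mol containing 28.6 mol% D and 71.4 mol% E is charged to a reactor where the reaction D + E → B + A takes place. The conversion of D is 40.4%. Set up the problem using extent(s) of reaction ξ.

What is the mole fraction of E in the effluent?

0.598

D reacted = 0.404 × 360.4 = 145.6 mol; ν_D = −1, so ξ = 145.6/1 = 145.6 mol.
Outlet amounts (n = n₀ + ν ξ):
  D: 360.4 − 1(145.6) = 214.8
  E: 899.6 − 1(145.6) = 754.1
  B: 0 + 1(145.6) = 145.6
  A: 0 + 1(145.6) = 145.6
Total out = 1260 mol; y_E = 754.1 / 1260 = 0.5985.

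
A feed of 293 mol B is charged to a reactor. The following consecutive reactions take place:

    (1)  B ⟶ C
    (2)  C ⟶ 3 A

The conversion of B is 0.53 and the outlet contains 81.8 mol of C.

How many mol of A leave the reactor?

Conversion of B: B consumed = 1ξ₁ = 0.53 × 293 → ξ₁ = 155.3 mol.
C balance: n_C = 0 + 1ξ₁ − 1ξ₂ = 81.8 → ξ₂ = (1·155.3 − 81.8)/1 = 73.49 mol.
Outlet amounts (n = n₀ + Σ ν·ξ):
  B: 293 − 1(155.3) = 137.7
  C: 0 + 1(155.3) − 1(73.49) = 81.8
  A: 0 + 3(73.49) = 220.5

220 mol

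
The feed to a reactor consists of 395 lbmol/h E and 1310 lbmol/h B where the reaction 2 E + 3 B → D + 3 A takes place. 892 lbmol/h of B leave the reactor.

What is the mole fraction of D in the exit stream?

For B: n = n₀ − 3ξ → 892 = 1310 − 3ξ, giving ξ = 139.3 lbmol/h.
Outlet amounts (n = n₀ + ν ξ):
  E: 395 − 2(139.3) = 116.3
  B: 1310 − 3(139.3) = 892
  D: 0 + 1(139.3) = 139.3
  A: 0 + 3(139.3) = 418
Total out = 1566 lbmol/h; y_D = 139.3 / 1566 = 0.08899.

0.089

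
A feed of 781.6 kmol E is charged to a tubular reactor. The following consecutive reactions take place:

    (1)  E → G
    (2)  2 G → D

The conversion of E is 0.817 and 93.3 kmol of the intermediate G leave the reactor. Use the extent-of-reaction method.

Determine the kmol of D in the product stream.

273 kmol

Conversion of E: E consumed = 1ξ₁ = 0.817 × 781.6 → ξ₁ = 638.6 kmol.
G balance: n_G = 0 + 1ξ₁ − 2ξ₂ = 93.3 → ξ₂ = (1·638.6 − 93.3)/2 = 272.6 kmol.
Outlet amounts (n = n₀ + Σ ν·ξ):
  E: 781.6 − 1(638.6) = 143
  G: 0 + 1(638.6) − 2(272.6) = 93.3
  D: 0 + 1(272.6) = 272.6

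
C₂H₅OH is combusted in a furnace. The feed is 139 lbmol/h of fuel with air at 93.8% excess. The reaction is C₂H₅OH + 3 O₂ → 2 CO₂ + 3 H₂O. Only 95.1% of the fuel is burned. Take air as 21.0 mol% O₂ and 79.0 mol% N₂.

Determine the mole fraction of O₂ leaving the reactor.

0.0999

Stoichiometric O₂ = 3 × 139 = 417 lbmol/h; O₂ fed = 417 × 1.938 = 808.1 lbmol/h.
N₂ fed = 808.1 × 79/21 = 3040 lbmol/h.
Fuel reacted = 0.951 × 139 → ξ = 132.2 lbmol/h.
Outlet (n = n₀ + ν ξ):
  C₂H₅OH: 139 − 1(132.2) = 6.811
  O₂: 808.1 − 3(132.2) = 411.6
  N₂: 3040 (inert)
  CO₂: 0 + 2(132.2) = 264.4
  H₂O: 0 + 3(132.2) = 396.6
Total out = 4120 lbmol/h; y_O₂ = 411.6 / 4120 = 0.09991.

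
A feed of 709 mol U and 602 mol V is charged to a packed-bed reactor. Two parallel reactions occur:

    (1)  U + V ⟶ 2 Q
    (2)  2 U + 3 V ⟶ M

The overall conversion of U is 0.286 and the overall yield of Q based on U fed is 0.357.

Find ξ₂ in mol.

ξ₂ = 38.1 mol

Yield of Q: 2ξ₁ / 709 = 0.357 → ξ₁ = 126.6 mol.
Conversion of U: 1ξ₁ + 2ξ₂ = 0.286 × 709 = 202.8 → ξ₂ = 38.11 mol.
Outlet amounts (n = n₀ + Σ ν·ξ):
  U: 709 − 1(126.6) − 2(38.11) = 506.2
  V: 602 − 1(126.6) − 3(38.11) = 361.1
  Q: 0 + 2(126.6) = 253.1
  M: 0 + 1(38.11) = 38.11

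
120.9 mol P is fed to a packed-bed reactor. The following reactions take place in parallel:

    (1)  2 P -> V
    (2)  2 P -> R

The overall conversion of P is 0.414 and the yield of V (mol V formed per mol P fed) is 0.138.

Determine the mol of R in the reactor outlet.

8.34 mol

Yield of V: 1ξ₁ / 120.9 = 0.138 → ξ₁ = 16.68 mol.
Conversion of P: 2ξ₁ + 2ξ₂ = 0.414 × 120.9 = 50.05 → ξ₂ = 8.342 mol.
Outlet amounts (n = n₀ + Σ ν·ξ):
  P: 120.9 − 2(16.68) − 2(8.342) = 70.85
  V: 0 + 1(16.68) = 16.68
  R: 0 + 1(8.342) = 8.342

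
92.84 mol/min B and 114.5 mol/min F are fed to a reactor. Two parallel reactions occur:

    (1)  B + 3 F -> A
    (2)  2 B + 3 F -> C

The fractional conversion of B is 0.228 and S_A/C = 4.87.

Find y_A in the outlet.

Conversion of B: B consumed = 0.228 × 92.84 = 21.17 mol/min = 1ξ₁ + 2ξ₂.
Selectivity: 1ξ₁ / (1ξ₂) = 4.87 → ξ₁ = 4.87 ξ₂.
Substitute: (1·4.87 + 2) ξ₂ = 21.17 → ξ₂ = 3.081 mol/min, ξ₁ = 15.01 mol/min.
Outlet amounts (n = n₀ + Σ ν·ξ):
  B: 92.84 − 1(15.01) − 2(3.081) = 71.67
  F: 114.5 − 3(15.01) − 3(3.081) = 60.24
  A: 0 + 1(15.01) = 15.01
  C: 0 + 1(3.081) = 3.081
Total out = 150 mol/min; y_A = 15.01 / 150 = 0.1.

0.1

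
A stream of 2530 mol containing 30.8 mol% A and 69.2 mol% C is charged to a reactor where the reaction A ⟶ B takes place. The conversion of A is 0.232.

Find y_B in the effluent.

0.0715

A reacted = 0.232 × 779.2 = 180.8 mol; ν_A = −1, so ξ = 180.8/1 = 180.8 mol.
Outlet amounts (n = n₀ + ν ξ):
  A: 779.2 − 1(180.8) = 598.5
  B: 0 + 1(180.8) = 180.8
  C: 1751 (inert)
Total out = 2530 mol; y_B = 180.8 / 2530 = 0.07146.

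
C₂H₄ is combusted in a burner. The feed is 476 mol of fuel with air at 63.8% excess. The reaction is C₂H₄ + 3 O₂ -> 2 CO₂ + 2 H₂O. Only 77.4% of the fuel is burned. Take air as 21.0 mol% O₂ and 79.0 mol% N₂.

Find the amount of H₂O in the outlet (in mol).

737 mol

Stoichiometric O₂ = 3 × 476 = 1428 mol; O₂ fed = 1428 × 1.638 = 2339 mol.
N₂ fed = 2339 × 79/21 = 8799 mol.
Fuel reacted = 0.774 × 476 → ξ = 368.4 mol.
Outlet (n = n₀ + ν ξ):
  C₂H₄: 476 − 1(368.4) = 107.6
  O₂: 2339 − 3(368.4) = 1234
  N₂: 8799 (inert)
  CO₂: 0 + 2(368.4) = 736.8
  H₂O: 0 + 2(368.4) = 736.8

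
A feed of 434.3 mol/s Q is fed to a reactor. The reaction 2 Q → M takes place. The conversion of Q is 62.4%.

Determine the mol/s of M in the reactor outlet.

Q reacted = 0.624 × 434.3 = 271 mol/s; ν_Q = −2, so ξ = 271/2 = 135.5 mol/s.
Outlet amounts (n = n₀ + ν ξ):
  Q: 434.3 − 2(135.5) = 163.3
  M: 0 + 1(135.5) = 135.5

136 mol/s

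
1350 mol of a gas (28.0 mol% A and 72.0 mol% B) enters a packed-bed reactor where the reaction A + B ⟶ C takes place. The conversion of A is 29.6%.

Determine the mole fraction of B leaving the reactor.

0.695

A reacted = 0.296 × 378 = 111.9 mol; ν_A = −1, so ξ = 111.9/1 = 111.9 mol.
Outlet amounts (n = n₀ + ν ξ):
  A: 378 − 1(111.9) = 266.1
  B: 972 − 1(111.9) = 860.1
  C: 0 + 1(111.9) = 111.9
Total out = 1238 mol; y_B = 860.1 / 1238 = 0.6947.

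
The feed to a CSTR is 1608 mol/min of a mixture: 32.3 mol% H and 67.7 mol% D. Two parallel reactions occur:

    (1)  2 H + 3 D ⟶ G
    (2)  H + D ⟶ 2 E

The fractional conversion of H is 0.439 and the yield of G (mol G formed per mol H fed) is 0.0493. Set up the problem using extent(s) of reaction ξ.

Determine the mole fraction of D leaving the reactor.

Yield of G: 1ξ₁ / 519.4 = 0.0493 → ξ₁ = 25.61 mol/min.
Conversion of H: 2ξ₁ + 1ξ₂ = 0.439 × 519.4 = 228 → ξ₂ = 176.8 mol/min.
Outlet amounts (n = n₀ + Σ ν·ξ):
  H: 519.4 − 2(25.61) − 1(176.8) = 291.4
  D: 1089 − 3(25.61) − 1(176.8) = 835
  G: 0 + 1(25.61) = 25.61
  E: 0 + 2(176.8) = 353.6
Total out = 1506 mol/min; y_D = 835 / 1506 = 0.5546.

0.555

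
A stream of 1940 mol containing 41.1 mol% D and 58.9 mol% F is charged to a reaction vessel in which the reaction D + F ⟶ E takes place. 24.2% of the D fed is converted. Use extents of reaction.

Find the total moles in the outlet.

D reacted = 0.242 × 797.3 = 193 mol; ν_D = −1, so ξ = 193/1 = 193 mol.
Outlet amounts (n = n₀ + ν ξ):
  D: 797.3 − 1(193) = 604.4
  F: 1143 − 1(193) = 949.7
  E: 0 + 1(193) = 193
Total out = 604.4 + 949.7 + 193 = 1747 mol.

1750 mol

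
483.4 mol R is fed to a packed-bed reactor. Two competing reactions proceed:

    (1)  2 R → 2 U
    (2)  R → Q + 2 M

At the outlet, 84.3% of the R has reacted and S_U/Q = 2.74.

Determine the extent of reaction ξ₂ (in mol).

ξ₂ = 109 mol

Conversion of R: R consumed = 0.843 × 483.4 = 407.5 mol = 2ξ₁ + 1ξ₂.
Selectivity: 2ξ₁ / (1ξ₂) = 2.74 → ξ₁ = 1.37 ξ₂.
Substitute: (2·1.37 + 1) ξ₂ = 407.5 → ξ₂ = 109 mol, ξ₁ = 149.3 mol.
Outlet amounts (n = n₀ + Σ ν·ξ):
  R: 483.4 − 2(149.3) − 1(109) = 75.89
  U: 0 + 2(149.3) = 298.5
  Q: 0 + 1(109) = 109
  M: 0 + 2(109) = 217.9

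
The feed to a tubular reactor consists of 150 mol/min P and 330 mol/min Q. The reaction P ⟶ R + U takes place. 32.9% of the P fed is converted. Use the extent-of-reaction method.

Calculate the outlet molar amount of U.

49.4 mol/min

P reacted = 0.329 × 150 = 49.35 mol/min; ν_P = −1, so ξ = 49.35/1 = 49.35 mol/min.
Outlet amounts (n = n₀ + ν ξ):
  P: 150 − 1(49.35) = 100.7
  R: 0 + 1(49.35) = 49.35
  U: 0 + 1(49.35) = 49.35
  Q: 330 (inert)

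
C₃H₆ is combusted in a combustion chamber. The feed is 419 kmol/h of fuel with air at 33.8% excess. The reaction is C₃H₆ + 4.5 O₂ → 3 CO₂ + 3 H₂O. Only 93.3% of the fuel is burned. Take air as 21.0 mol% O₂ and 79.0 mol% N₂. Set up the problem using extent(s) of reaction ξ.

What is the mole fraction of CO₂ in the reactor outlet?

Stoichiometric O₂ = 4.5 × 419 = 1886 kmol/h; O₂ fed = 1886 × 1.338 = 2523 kmol/h.
N₂ fed = 2523 × 79/21 = 9491 kmol/h.
Fuel reacted = 0.933 × 419 → ξ = 390.9 kmol/h.
Outlet (n = n₀ + ν ξ):
  C₃H₆: 419 − 1(390.9) = 28.07
  O₂: 2523 − 4.5(390.9) = 763.6
  N₂: 9491 (inert)
  CO₂: 0 + 3(390.9) = 1173
  H₂O: 0 + 3(390.9) = 1173
Total out = 12630 kmol/h; y_CO₂ = 1173 / 12630 = 0.09287.

0.0929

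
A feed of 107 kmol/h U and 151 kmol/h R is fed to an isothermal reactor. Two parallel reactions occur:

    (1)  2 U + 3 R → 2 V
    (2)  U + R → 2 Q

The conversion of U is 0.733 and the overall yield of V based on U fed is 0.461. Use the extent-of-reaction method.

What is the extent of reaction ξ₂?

Yield of V: 2ξ₁ / 107 = 0.461 → ξ₁ = 24.66 kmol/h.
Conversion of U: 2ξ₁ + 1ξ₂ = 0.733 × 107 = 78.43 → ξ₂ = 29.1 kmol/h.
Outlet amounts (n = n₀ + Σ ν·ξ):
  U: 107 − 2(24.66) − 1(29.1) = 28.57
  R: 151 − 3(24.66) − 1(29.1) = 47.91
  V: 0 + 2(24.66) = 49.33
  Q: 0 + 2(29.1) = 58.21

ξ₂ = 29.1 kmol/h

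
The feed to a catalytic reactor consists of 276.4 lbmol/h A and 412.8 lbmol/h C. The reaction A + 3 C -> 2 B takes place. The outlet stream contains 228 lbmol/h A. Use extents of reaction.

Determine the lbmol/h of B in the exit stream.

For A: n = n₀ − 1ξ → 228 = 276.4 − 1ξ, giving ξ = 48.4 lbmol/h.
Outlet amounts (n = n₀ + ν ξ):
  A: 276.4 − 1(48.4) = 228
  C: 412.8 − 3(48.4) = 267.6
  B: 0 + 2(48.4) = 96.8

96.8 lbmol/h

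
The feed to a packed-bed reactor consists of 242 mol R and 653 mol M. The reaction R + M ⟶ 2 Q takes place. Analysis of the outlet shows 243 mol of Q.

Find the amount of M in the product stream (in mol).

532 mol

For Q: n = n₀ + 2ξ → 243 = 0 + 2ξ, giving ξ = 121.5 mol.
Outlet amounts (n = n₀ + ν ξ):
  R: 242 − 1(121.5) = 120.5
  M: 653 − 1(121.5) = 531.5
  Q: 0 + 2(121.5) = 243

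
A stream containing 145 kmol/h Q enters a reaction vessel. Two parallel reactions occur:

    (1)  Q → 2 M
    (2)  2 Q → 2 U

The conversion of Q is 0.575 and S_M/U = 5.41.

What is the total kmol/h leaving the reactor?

206 kmol/h

Conversion of Q: Q consumed = 0.575 × 145 = 83.38 kmol/h = 1ξ₁ + 2ξ₂.
Selectivity: 2ξ₁ / (2ξ₂) = 5.41 → ξ₁ = 5.41 ξ₂.
Substitute: (1·5.41 + 2) ξ₂ = 83.38 → ξ₂ = 11.25 kmol/h, ξ₁ = 60.87 kmol/h.
Outlet amounts (n = n₀ + Σ ν·ξ):
  Q: 145 − 1(60.87) − 2(11.25) = 61.62
  M: 0 + 2(60.87) = 121.7
  U: 0 + 2(11.25) = 22.5
Total out = 61.62 + 121.7 + 22.5 = 205.9 kmol/h.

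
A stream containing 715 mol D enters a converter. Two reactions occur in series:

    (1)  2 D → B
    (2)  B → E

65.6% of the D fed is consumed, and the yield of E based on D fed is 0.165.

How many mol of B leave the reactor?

117 mol

Conversion of D: D consumed = 2ξ₁ = 0.656 × 715 → ξ₁ = 234.5 mol.
Yield of E: 1ξ₂ / 715 = 0.165 → ξ₂ = 118 mol.
Outlet amounts (n = n₀ + Σ ν·ξ):
  D: 715 − 2(234.5) = 246
  B: 0 + 1(234.5) − 1(118) = 116.5
  E: 0 + 1(118) = 118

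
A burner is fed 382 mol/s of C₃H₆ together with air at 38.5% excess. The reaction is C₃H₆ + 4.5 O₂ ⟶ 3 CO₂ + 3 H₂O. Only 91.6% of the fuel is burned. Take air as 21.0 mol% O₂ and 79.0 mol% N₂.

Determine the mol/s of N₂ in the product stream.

Stoichiometric O₂ = 4.5 × 382 = 1719 mol/s; O₂ fed = 1719 × 1.385 = 2381 mol/s.
N₂ fed = 2381 × 79/21 = 8956 mol/s.
Fuel reacted = 0.916 × 382 → ξ = 349.9 mol/s.
Outlet (n = n₀ + ν ξ):
  C₃H₆: 382 − 1(349.9) = 32.09
  O₂: 2381 − 4.5(349.9) = 806.2
  N₂: 8956 (inert)
  CO₂: 0 + 3(349.9) = 1050
  H₂O: 0 + 3(349.9) = 1050

8960 mol/s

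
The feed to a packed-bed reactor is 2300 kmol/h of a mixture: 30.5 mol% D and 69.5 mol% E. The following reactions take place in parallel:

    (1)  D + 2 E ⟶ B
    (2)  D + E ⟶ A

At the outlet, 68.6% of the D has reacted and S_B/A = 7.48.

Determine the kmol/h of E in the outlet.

Conversion of D: D consumed = 0.686 × 701.5 = 481.2 kmol/h = 1ξ₁ + 1ξ₂.
Selectivity: 1ξ₁ / (1ξ₂) = 7.48 → ξ₁ = 7.48 ξ₂.
Substitute: (1·7.48 + 1) ξ₂ = 481.2 → ξ₂ = 56.75 kmol/h, ξ₁ = 424.5 kmol/h.
Outlet amounts (n = n₀ + Σ ν·ξ):
  D: 701.5 − 1(424.5) − 1(56.75) = 220.3
  E: 1598 − 2(424.5) − 1(56.75) = 692.8
  B: 0 + 1(424.5) = 424.5
  A: 0 + 1(56.75) = 56.75

693 kmol/h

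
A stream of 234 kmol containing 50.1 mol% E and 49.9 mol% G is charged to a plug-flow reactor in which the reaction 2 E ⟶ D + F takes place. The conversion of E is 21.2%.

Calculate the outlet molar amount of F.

12.4 kmol

E reacted = 0.212 × 117.2 = 24.85 kmol; ν_E = −2, so ξ = 24.85/2 = 12.43 kmol.
Outlet amounts (n = n₀ + ν ξ):
  E: 117.2 − 2(12.43) = 92.38
  D: 0 + 1(12.43) = 12.43
  F: 0 + 1(12.43) = 12.43
  G: 116.8 (inert)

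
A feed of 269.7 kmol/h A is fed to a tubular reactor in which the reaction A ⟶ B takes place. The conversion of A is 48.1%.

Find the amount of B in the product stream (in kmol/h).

A reacted = 0.481 × 269.7 = 129.7 kmol/h; ν_A = −1, so ξ = 129.7/1 = 129.7 kmol/h.
Outlet amounts (n = n₀ + ν ξ):
  A: 269.7 − 1(129.7) = 140
  B: 0 + 1(129.7) = 129.7

130 kmol/h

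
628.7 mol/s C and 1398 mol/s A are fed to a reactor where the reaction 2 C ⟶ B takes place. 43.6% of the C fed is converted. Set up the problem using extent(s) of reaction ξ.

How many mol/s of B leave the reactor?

C reacted = 0.436 × 628.7 = 274.1 mol/s; ν_C = −2, so ξ = 274.1/2 = 137.1 mol/s.
Outlet amounts (n = n₀ + ν ξ):
  C: 628.7 − 2(137.1) = 354.6
  B: 0 + 1(137.1) = 137.1
  A: 1398 (inert)

137 mol/s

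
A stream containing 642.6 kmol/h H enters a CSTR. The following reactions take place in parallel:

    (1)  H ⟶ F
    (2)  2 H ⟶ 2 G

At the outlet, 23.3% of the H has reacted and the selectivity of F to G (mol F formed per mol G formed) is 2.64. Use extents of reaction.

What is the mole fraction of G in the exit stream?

0.064

Conversion of H: H consumed = 0.233 × 642.6 = 149.7 kmol/h = 1ξ₁ + 2ξ₂.
Selectivity: 1ξ₁ / (2ξ₂) = 2.64 → ξ₁ = 5.28 ξ₂.
Substitute: (1·5.28 + 2) ξ₂ = 149.7 → ξ₂ = 20.57 kmol/h, ξ₁ = 108.6 kmol/h.
Outlet amounts (n = n₀ + Σ ν·ξ):
  H: 642.6 − 1(108.6) − 2(20.57) = 492.9
  F: 0 + 1(108.6) = 108.6
  G: 0 + 2(20.57) = 41.13
Total out = 642.6 kmol/h; y_G = 41.13 / 642.6 = 0.06401.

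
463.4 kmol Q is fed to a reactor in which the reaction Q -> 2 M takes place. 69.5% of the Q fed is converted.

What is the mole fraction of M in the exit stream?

Q reacted = 0.695 × 463.4 = 322.1 kmol; ν_Q = −1, so ξ = 322.1/1 = 322.1 kmol.
Outlet amounts (n = n₀ + ν ξ):
  Q: 463.4 − 1(322.1) = 141.3
  M: 0 + 2(322.1) = 644.1
Total out = 785.5 kmol; y_M = 644.1 / 785.5 = 0.8201.

0.82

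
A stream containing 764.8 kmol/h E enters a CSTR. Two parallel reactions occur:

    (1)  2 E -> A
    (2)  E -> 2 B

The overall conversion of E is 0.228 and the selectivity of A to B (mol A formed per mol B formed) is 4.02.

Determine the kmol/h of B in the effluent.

Conversion of E: E consumed = 0.228 × 764.8 = 174.4 kmol/h = 2ξ₁ + 1ξ₂.
Selectivity: 1ξ₁ / (2ξ₂) = 4.02 → ξ₁ = 8.04 ξ₂.
Substitute: (2·8.04 + 1) ξ₂ = 174.4 → ξ₂ = 10.21 kmol/h, ξ₁ = 82.08 kmol/h.
Outlet amounts (n = n₀ + Σ ν·ξ):
  E: 764.8 − 2(82.08) − 1(10.21) = 590.4
  A: 0 + 1(82.08) = 82.08
  B: 0 + 2(10.21) = 20.42

20.4 kmol/h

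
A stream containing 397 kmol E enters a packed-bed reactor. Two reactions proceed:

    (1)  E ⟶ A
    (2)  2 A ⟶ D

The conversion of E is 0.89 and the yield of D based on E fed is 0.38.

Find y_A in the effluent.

0.21

Conversion of E: E consumed = 1ξ₁ = 0.89 × 397 → ξ₁ = 353.3 kmol.
Yield of D: 1ξ₂ / 397 = 0.38 → ξ₂ = 150.9 kmol.
Outlet amounts (n = n₀ + Σ ν·ξ):
  E: 397 − 1(353.3) = 43.67
  A: 0 + 1(353.3) − 2(150.9) = 51.61
  D: 0 + 1(150.9) = 150.9
Total out = 246.1 kmol; y_A = 51.61 / 246.1 = 0.2097.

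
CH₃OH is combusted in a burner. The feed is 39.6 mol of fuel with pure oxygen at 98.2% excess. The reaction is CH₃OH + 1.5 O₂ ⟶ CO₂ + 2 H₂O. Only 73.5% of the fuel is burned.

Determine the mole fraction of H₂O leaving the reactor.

Stoichiometric O₂ = 1.5 × 39.6 = 59.4 mol; O₂ fed = 59.4 × 1.982 = 117.7 mol.
Fuel reacted = 0.735 × 39.6 → ξ = 29.11 mol.
Outlet (n = n₀ + ν ξ):
  CH₃OH: 39.6 − 1(29.11) = 10.49
  O₂: 117.7 − 1.5(29.11) = 74.07
  CO₂: 0 + 1(29.11) = 29.11
  H₂O: 0 + 2(29.11) = 58.21
Total out = 171.9 mol; y_H₂O = 58.21 / 171.9 = 0.3387.

0.339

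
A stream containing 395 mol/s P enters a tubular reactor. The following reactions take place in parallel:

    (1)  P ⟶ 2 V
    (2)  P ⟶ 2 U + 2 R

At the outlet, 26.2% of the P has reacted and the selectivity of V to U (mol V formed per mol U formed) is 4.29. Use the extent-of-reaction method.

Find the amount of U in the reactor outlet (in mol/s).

Conversion of P: P consumed = 0.262 × 395 = 103.5 mol/s = 1ξ₁ + 1ξ₂.
Selectivity: 2ξ₁ / (2ξ₂) = 4.29 → ξ₁ = 4.29 ξ₂.
Substitute: (1·4.29 + 1) ξ₂ = 103.5 → ξ₂ = 19.56 mol/s, ξ₁ = 83.93 mol/s.
Outlet amounts (n = n₀ + Σ ν·ξ):
  P: 395 − 1(83.93) − 1(19.56) = 291.5
  V: 0 + 2(83.93) = 167.9
  U: 0 + 2(19.56) = 39.13
  R: 0 + 2(19.56) = 39.13

39.1 mol/s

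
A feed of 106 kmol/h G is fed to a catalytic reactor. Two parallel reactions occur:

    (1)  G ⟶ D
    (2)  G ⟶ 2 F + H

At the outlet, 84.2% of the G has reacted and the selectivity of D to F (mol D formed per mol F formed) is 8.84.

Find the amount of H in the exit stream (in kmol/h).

4.78 kmol/h

Conversion of G: G consumed = 0.842 × 106 = 89.25 kmol/h = 1ξ₁ + 1ξ₂.
Selectivity: 1ξ₁ / (2ξ₂) = 8.84 → ξ₁ = 17.68 ξ₂.
Substitute: (1·17.68 + 1) ξ₂ = 89.25 → ξ₂ = 4.778 kmol/h, ξ₁ = 84.47 kmol/h.
Outlet amounts (n = n₀ + Σ ν·ξ):
  G: 106 − 1(84.47) − 1(4.778) = 16.75
  D: 0 + 1(84.47) = 84.47
  F: 0 + 2(4.778) = 9.556
  H: 0 + 1(4.778) = 4.778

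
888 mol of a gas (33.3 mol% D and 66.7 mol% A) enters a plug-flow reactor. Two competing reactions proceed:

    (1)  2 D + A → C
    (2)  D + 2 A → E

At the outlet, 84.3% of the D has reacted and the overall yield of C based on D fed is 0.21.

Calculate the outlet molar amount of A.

Yield of C: 1ξ₁ / 295.7 = 0.21 → ξ₁ = 62.1 mol.
Conversion of D: 2ξ₁ + 1ξ₂ = 0.843 × 295.7 = 249.3 → ξ₂ = 125.1 mol.
Outlet amounts (n = n₀ + Σ ν·ξ):
  D: 295.7 − 2(62.1) − 1(125.1) = 46.43
  A: 592.3 − 1(62.1) − 2(125.1) = 280
  C: 0 + 1(62.1) = 62.1
  E: 0 + 1(125.1) = 125.1

280 mol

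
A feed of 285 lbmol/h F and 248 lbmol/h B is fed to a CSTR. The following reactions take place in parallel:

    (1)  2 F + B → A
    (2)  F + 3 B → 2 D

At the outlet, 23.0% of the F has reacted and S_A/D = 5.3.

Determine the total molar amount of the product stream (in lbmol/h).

464 lbmol/h

Conversion of F: F consumed = 0.23 × 285 = 65.55 lbmol/h = 2ξ₁ + 1ξ₂.
Selectivity: 1ξ₁ / (2ξ₂) = 5.3 → ξ₁ = 10.6 ξ₂.
Substitute: (2·10.6 + 1) ξ₂ = 65.55 → ξ₂ = 2.953 lbmol/h, ξ₁ = 31.3 lbmol/h.
Outlet amounts (n = n₀ + Σ ν·ξ):
  F: 285 − 2(31.3) − 1(2.953) = 219.4
  B: 248 − 1(31.3) − 3(2.953) = 207.8
  A: 0 + 1(31.3) = 31.3
  D: 0 + 2(2.953) = 5.905
Total out = 219.4 + 207.8 + 31.3 + 5.905 = 464.5 lbmol/h.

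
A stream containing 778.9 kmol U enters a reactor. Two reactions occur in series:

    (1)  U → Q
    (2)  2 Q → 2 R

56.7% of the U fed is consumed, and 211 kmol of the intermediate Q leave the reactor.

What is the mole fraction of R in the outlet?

0.296

Conversion of U: U consumed = 1ξ₁ = 0.567 × 778.9 → ξ₁ = 441.6 kmol.
Q balance: n_Q = 0 + 1ξ₁ − 2ξ₂ = 211 → ξ₂ = (1·441.6 − 211)/2 = 115.3 kmol.
Outlet amounts (n = n₀ + Σ ν·ξ):
  U: 778.9 − 1(441.6) = 337.3
  Q: 0 + 1(441.6) − 2(115.3) = 211
  R: 0 + 2(115.3) = 230.6
Total out = 778.9 kmol; y_R = 230.6 / 778.9 = 0.2961.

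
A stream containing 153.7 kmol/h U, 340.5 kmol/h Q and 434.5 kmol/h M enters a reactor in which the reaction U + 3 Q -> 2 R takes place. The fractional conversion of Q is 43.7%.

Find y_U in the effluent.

0.125

Q reacted = 0.437 × 340.5 = 148.8 kmol/h; ν_Q = −3, so ξ = 148.8/3 = 49.6 kmol/h.
Outlet amounts (n = n₀ + ν ξ):
  U: 153.7 − 1(49.6) = 104.1
  Q: 340.5 − 3(49.6) = 191.7
  R: 0 + 2(49.6) = 99.2
  M: 434.5 (inert)
Total out = 829.5 kmol/h; y_U = 104.1 / 829.5 = 0.1255.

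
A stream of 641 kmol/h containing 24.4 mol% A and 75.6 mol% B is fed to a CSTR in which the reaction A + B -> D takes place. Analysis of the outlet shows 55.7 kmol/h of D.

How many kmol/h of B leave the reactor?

For D: n = n₀ + 1ξ → 55.7 = 0 + 1ξ, giving ξ = 55.7 kmol/h.
Outlet amounts (n = n₀ + ν ξ):
  A: 156.4 − 1(55.7) = 100.7
  B: 484.6 − 1(55.7) = 428.9
  D: 0 + 1(55.7) = 55.7

429 kmol/h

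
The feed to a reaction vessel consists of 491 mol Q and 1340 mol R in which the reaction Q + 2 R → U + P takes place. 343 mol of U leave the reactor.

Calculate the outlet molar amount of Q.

For U: n = n₀ + 1ξ → 343 = 0 + 1ξ, giving ξ = 343 mol.
Outlet amounts (n = n₀ + ν ξ):
  Q: 491 − 1(343) = 148
  R: 1340 − 2(343) = 654
  U: 0 + 1(343) = 343
  P: 0 + 1(343) = 343

148 mol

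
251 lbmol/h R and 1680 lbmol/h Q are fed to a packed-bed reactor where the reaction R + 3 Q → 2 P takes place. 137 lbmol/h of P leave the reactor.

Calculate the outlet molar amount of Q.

For P: n = n₀ + 2ξ → 137 = 0 + 2ξ, giving ξ = 68.5 lbmol/h.
Outlet amounts (n = n₀ + ν ξ):
  R: 251 − 1(68.5) = 182.5
  Q: 1680 − 3(68.5) = 1474
  P: 0 + 2(68.5) = 137

1470 lbmol/h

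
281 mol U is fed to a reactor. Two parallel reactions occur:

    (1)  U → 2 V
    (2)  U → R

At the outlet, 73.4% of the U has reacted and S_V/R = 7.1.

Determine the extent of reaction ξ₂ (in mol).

Conversion of U: U consumed = 0.734 × 281 = 206.3 mol = 1ξ₁ + 1ξ₂.
Selectivity: 2ξ₁ / (1ξ₂) = 7.1 → ξ₁ = 3.55 ξ₂.
Substitute: (1·3.55 + 1) ξ₂ = 206.3 → ξ₂ = 45.33 mol, ξ₁ = 160.9 mol.
Outlet amounts (n = n₀ + Σ ν·ξ):
  U: 281 − 1(160.9) − 1(45.33) = 74.75
  V: 0 + 2(160.9) = 321.8
  R: 0 + 1(45.33) = 45.33

ξ₂ = 45.3 mol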